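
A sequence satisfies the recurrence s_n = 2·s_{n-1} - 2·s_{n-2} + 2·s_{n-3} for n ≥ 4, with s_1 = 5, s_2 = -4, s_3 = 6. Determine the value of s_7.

44

Compute successive terms:
s_4 = 30;  s_5 = 40;  s_6 = 32;  s_7 = 44.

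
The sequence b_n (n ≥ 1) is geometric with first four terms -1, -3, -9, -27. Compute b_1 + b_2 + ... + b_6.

-364

Common ratio r = 3.
b_n = (-1)·3^(n-1).
S = (-1)·(3^6 - 1)/(3 - 1) = (-1)·(729 - 1)/(2) = -364.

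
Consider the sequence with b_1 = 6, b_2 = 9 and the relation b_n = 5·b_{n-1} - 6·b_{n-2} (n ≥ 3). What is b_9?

Iterate the recurrence:
b_3 = 9;  b_4 = -9;  b_5 = -99;  b_6 = -441;  b_7 = -1611;  b_8 = -5409;  b_9 = -17379.
(Characteristic roots are 3 and 2.)

-17379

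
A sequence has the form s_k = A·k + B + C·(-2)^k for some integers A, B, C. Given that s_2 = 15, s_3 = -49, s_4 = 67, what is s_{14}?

Write the equations: 2A + B + 4C = 15; 3A + B - 8C = -49; 4A + B + 16C = 67.
Subtracting the first from the second: A - 12C = -64.
Subtracting the second from the third: A + 24C = 116.
Solving: C = 5, A = -4, then B = 3.
Hence s_{14} = -4·14 + 3 + 5·16384 = 81867.

81867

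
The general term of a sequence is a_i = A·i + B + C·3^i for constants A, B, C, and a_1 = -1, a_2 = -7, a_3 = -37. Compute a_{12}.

At i = 1, 2, 3: A + B + 3C = -1; 2A + B + 9C = -7; 3A + B + 27C = -37.
Subtracting the first from the second: A + 6C = -6.
Subtracting the second from the third: A + 18C = -30.
Solving: C = -2, A = 6, then B = -1.
Hence a_{12} = 6·12 + (-1) + (-2)·531441 = -1062811.

-1062811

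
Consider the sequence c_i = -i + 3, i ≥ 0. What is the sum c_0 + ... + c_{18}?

-114

Over i = 0..18: Σi = 171.
Total = (-1)·171 + (3)·19 = -114.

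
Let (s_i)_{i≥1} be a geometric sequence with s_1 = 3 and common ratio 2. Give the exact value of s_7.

192

s_i = 3·2^(i-1).
s_7 = 3·2^6 = 192.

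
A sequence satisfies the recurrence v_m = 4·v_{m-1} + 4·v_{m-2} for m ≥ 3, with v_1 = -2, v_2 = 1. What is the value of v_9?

-34304

v_3 = -4  v_4 = -12  v_5 = -64  v_6 = -304  v_7 = -1472  v_8 = -7104  v_9 = -34304.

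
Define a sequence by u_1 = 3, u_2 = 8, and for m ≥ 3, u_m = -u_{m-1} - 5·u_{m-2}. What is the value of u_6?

-47

u_3 = -23, u_4 = -17, u_5 = 132, u_6 = -47.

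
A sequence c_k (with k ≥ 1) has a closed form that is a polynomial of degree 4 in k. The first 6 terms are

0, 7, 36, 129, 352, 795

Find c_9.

4704

1st diffs: 7, 29, 93, 223, 443.
2nd diffs: 22, 64, 130, 220.
3rd diffs: 42, 66, 90.
4th diffs: 24, 24 (constant).
Newton forward-difference form: c_k = 7·C(k-1,1) + 22·C(k-1,2) + 42·C(k-1,3) + 24·C(k-1,4).
At k = 9: k-1 = 8, so c_9 = 56 + 616 + 2352 + 1680 = 4704.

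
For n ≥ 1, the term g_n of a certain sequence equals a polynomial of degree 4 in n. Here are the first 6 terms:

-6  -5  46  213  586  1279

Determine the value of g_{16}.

68049

1st diffs: 1, 51, 167, 373, 693.
2nd diffs: 50, 116, 206, 320.
3rd diffs: 66, 90, 114.
4th diffs: 24, 24 (constant).
Newton forward-difference form: g_n = -6 + 1·C(n-1,1) + 50·C(n-1,2) + 66·C(n-1,3) + 24·C(n-1,4).
At n = 16: n-1 = 15, so g_{16} = -6 + 15 + 5250 + 30030 + 32760 = 68049.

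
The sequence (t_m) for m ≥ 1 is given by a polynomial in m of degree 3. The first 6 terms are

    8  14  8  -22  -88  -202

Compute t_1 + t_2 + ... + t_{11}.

-5522

1st diffs: 6, -6, -30, -66, -114.
2nd diffs: -12, -24, -36, -48.
3rd diffs: -12, -12, -12 (constant).
Newton forward-difference form: t_m = 8 + 6·C(m-1,1) + (-12)·C(m-1,2) + (-12)·C(m-1,3).
Continuing: …, -376, -622, -952, -1378, …, t_{11} = -1912.
Summing m = 1..11 (11 terms) gives -5522.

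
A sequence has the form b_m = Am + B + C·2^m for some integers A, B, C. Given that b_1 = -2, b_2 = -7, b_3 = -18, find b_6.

Write the equations: A + B + 2C = -2; 2A + B + 4C = -7; 3A + B + 8C = -18.
Subtracting the first from the second: A + 2C = -5.
Subtracting the second from the third: A + 4C = -11.
Solving: C = -3, A = 1, then B = 3.
Hence b_6 = 1·6 + 3 + (-3)·64 = -183.

-183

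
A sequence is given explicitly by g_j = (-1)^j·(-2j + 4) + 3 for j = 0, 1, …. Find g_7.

13

(-1)^7 = -1; -2j + 4 at j=7 is -10; so g_7 = 13.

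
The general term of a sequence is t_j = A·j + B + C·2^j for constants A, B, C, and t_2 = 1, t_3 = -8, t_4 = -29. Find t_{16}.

Plug in j = 2, 3, 4: 2A + B + 4C = 1; 3A + B + 8C = -8; 4A + B + 16C = -29.
Subtracting the first from the second: A + 4C = -9.
Subtracting the second from the third: A + 8C = -21.
Solving: C = -3, A = 3, then B = 7.
Therefore t_{16} = 48 + 7 + (-3)·65536 = -196553.

-196553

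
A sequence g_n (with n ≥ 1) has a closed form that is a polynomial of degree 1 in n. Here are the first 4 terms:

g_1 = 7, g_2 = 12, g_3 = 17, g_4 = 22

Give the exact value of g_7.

1st diffs: 5, 5, 5 (constant).
So g_n = 5n + 2.
Evaluating at n = 7 gives g_7 = 37.

37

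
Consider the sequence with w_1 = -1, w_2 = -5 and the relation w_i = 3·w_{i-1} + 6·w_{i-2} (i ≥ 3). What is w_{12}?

-12383037

w_3 = -21; w_4 = -93; w_5 = -405; w_6 = -1773; w_7 = -7749; w_8 = -33885; w_9 = -148149; w_{10} = -647757; w_{11} = -2832165; w_{12} = -12383037.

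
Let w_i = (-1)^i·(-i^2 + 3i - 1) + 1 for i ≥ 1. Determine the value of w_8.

(-1)^8 = 1; -i^2 + 3i - 1 at i=8 is -41; so w_8 = -40.

-40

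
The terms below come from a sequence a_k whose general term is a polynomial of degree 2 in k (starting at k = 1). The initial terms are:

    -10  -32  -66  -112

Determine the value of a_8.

-416

1st diffs: -22, -34, -46.
2nd diffs: -12, -12 (constant).
Newton forward-difference form: a_k = -10 + (-22)·C(k-1,1) + (-12)·C(k-1,2).
At k = 8: k-1 = 7, so a_8 = -10 - 154 - 252 = -416.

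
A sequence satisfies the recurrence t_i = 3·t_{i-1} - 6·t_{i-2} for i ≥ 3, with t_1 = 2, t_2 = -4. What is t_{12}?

7776

Applying the relation repeatedly:
t_3 = -24  t_4 = -48  t_5 = 0  t_6 = 288  t_7 = 864  t_8 = 864  t_9 = -2592  t_{10} = -12960  t_{11} = -23328  t_{12} = 7776.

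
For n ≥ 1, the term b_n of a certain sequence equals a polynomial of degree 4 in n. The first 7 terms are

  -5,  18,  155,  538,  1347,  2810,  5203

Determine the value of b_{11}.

31275

1st diffs: 23, 137, 383, 809, 1463, 2393.
2nd diffs: 114, 246, 426, 654, 930.
3rd diffs: 132, 180, 228, 276.
4th diffs: 48, 48, 48 (constant).
Newton forward-difference form: b_n = -5 + 23·C(n-1,1) + 114·C(n-1,2) + 132·C(n-1,3) + 48·C(n-1,4).
At n = 11: n-1 = 10, so b_{11} = -5 + 230 + 5130 + 15840 + 10080 = 31275.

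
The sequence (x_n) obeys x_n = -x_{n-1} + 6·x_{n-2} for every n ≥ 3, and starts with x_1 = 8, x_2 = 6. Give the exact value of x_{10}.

Iterate the recurrence:
x_3 = 42, x_4 = -6, x_5 = 258, x_6 = -294, x_7 = 1842, x_8 = -3606, x_9 = 14658, x_{10} = -36294.
(Characteristic roots are 2 and -3.)

-36294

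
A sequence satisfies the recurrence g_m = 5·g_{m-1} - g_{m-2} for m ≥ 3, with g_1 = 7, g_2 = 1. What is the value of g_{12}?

-3072926

Applying the relation repeatedly:
g_3 = -2;  g_4 = -11;  g_5 = -53;  g_6 = -254;  g_7 = -1217;  g_8 = -5831;  g_9 = -27938;  g_{10} = -133859;  g_{11} = -641357;  g_{12} = -3072926.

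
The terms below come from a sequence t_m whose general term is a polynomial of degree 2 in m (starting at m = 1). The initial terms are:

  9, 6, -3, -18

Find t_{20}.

1st diffs: -3, -9, -15.
2nd diffs: -6, -6 (constant).
Newton forward-difference form: t_m = 9 + (-3)·C(m-1,1) + (-6)·C(m-1,2).
At m = 20: m-1 = 19, so t_{20} = 9 - 57 - 1026 = -1074.

-1074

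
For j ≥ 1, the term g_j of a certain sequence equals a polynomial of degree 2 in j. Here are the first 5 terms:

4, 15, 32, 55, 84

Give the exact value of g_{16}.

799

1st diffs: 11, 17, 23, 29.
2nd diffs: 6, 6, 6 (constant).
Newton forward-difference form: g_j = 4 + 11·C(j-1,1) + 6·C(j-1,2).
At j = 16: j-1 = 15, so g_{16} = 4 + 165 + 630 = 799.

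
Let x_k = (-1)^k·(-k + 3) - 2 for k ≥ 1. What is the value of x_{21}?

16

(-1)^21 = -1; -k + 3 at k=21 is -18; so x_{21} = 16.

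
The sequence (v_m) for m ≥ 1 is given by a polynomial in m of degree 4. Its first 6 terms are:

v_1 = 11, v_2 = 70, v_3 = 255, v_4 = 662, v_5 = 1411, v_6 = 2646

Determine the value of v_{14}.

55222

1st diffs: 59, 185, 407, 749, 1235.
2nd diffs: 126, 222, 342, 486.
3rd diffs: 96, 120, 144.
4th diffs: 24, 24 (constant).
So v_m = m^4 + 6m^3 + 2m^2 - 4m + 6.
Evaluating at m = 14 gives v_{14} = 55222.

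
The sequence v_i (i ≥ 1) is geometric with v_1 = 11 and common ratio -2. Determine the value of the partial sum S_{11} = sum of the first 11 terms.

v_i = 11·(-2)^(i-1).
S = 11·((-2)^11 - 1)/(-2 - 1) = 11·(-2048 - 1)/(-3) = 7513.

7513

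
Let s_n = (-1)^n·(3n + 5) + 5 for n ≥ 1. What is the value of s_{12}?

(-1)^12 = 1; 3n + 5 at n=12 is 41; so s_{12} = 46.

46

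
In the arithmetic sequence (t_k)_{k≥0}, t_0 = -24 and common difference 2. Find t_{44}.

64

t_k = -24 + (k - 0)·2.
t_{44} = -24 + 44·2 = 64.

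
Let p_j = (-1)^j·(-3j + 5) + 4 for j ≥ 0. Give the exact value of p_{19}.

56

(-1)^19 = -1; -3j + 5 at j=19 is -52; so p_{19} = 56.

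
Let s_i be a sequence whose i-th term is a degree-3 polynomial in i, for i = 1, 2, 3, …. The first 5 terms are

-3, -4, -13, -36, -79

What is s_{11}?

1st diffs: -1, -9, -23, -43.
2nd diffs: -8, -14, -20.
3rd diffs: -6, -6 (constant).
So s_i = -i^3 + 2i^2 - 4.
Evaluating at i = 11 gives s_{11} = -1093.

-1093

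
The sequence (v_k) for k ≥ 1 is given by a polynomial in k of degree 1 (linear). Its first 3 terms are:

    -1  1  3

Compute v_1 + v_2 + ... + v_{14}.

1st diffs: 2, 2 (constant).
So v_k = 2k - 3.
Continuing: …, 5, 7, 9, 11, …, v_{14} = 25.
Summing k = 1..14 (14 terms) gives 168.

168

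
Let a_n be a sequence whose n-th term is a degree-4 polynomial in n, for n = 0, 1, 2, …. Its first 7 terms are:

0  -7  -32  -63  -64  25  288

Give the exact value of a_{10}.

1st diffs: -7, -25, -31, -1, 89, 263.
2nd diffs: -18, -6, 30, 90, 174.
3rd diffs: 12, 36, 60, 84.
4th diffs: 24, 24, 24 (constant).
Newton forward-difference form: a_n = (-7)·C(n,1) + (-18)·C(n,2) + 12·C(n,3) + 24·C(n,4).
At n = 10: n = 10, so a_{10} = -70 - 810 + 1440 + 5040 = 5600.

5600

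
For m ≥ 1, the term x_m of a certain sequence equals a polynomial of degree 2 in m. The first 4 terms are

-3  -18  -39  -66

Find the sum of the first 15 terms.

-4350

1st diffs: -15, -21, -27.
2nd diffs: -6, -6 (constant).
Newton forward-difference form: x_m = -3 + (-15)·C(m-1,1) + (-6)·C(m-1,2).
Continuing: …, -99, -138, -183, -234, …, x_{15} = -759.
Summing m = 1..15 (15 terms) gives -4350.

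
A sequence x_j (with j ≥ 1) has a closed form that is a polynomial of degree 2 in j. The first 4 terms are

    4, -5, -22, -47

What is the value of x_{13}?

1st diffs: -9, -17, -25.
2nd diffs: -8, -8 (constant).
So x_j = -4j^2 + 3j + 5.
Evaluating at j = 13 gives x_{13} = -632.

-632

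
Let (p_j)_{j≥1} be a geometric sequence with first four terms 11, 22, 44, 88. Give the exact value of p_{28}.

Common ratio r = 2.
p_j = 11·2^(j-1).
p_{28} = 11·2^27 = 1476395008.

1476395008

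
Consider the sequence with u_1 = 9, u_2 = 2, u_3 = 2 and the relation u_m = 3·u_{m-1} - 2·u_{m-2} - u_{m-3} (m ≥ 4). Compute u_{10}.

-682

Applying the relation repeatedly:
u_4 = -7;  u_5 = -27;  u_6 = -69;  u_7 = -146;  u_8 = -273;  u_9 = -458;  u_{10} = -682.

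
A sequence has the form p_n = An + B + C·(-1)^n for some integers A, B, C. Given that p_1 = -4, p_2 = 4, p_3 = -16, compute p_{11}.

Plug in n = 1, 2, 3: A + B - C = -4; 2A + B + C = 4; 3A + B - C = -16.
Subtracting the first from the second: A + 2C = 8.
Subtracting the second from the third: A - 2C = -20.
Solving: C = 7, A = -6, then B = 9.
Therefore p_{11} = -66 + 9 + 7·(-1) = -64.

-64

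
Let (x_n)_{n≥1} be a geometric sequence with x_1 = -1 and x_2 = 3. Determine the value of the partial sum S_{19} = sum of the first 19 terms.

Common ratio r = -3.
x_n = (-1)·(-3)^(n-1).
S = (-1)·((-3)^19 - 1)/(-3 - 1) = (-1)·(-1162261467 - 1)/(-4) = -290565367.

-290565367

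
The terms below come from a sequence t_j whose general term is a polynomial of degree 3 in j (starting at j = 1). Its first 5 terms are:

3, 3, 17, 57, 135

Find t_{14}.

1st diffs: 0, 14, 40, 78.
2nd diffs: 14, 26, 38.
3rd diffs: 12, 12 (constant).
Newton forward-difference form: t_j = 3 + 14·C(j-1,2) + 12·C(j-1,3).
At j = 14: j-1 = 13, so t_{14} = 3 + 1092 + 3432 = 4527.

4527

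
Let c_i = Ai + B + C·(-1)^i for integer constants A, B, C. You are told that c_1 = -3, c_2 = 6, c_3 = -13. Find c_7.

Write the equations: A + B - C = -3; 2A + B + C = 6; 3A + B - C = -13.
Subtracting the first from the second: A + 2C = 9.
Subtracting the second from the third: A - 2C = -19.
Solving: C = 7, A = -5, then B = 9.
So c_i = -5·i + 9 + 7·(-1)^i; at i=7 this is -33.

-33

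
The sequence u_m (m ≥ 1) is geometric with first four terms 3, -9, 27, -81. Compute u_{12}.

Common ratio r = -3.
u_m = 3·(-3)^(m-1).
u_{12} = 3·(-3)^11 = -531441.

-531441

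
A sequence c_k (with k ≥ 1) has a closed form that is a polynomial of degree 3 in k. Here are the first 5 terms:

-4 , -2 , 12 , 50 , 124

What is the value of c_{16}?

1st diffs: 2, 14, 38, 74.
2nd diffs: 12, 24, 36.
3rd diffs: 12, 12 (constant).
Newton forward-difference form: c_k = -4 + 2·C(k-1,1) + 12·C(k-1,2) + 12·C(k-1,3).
At k = 16: k-1 = 15, so c_{16} = -4 + 30 + 1260 + 5460 = 6746.

6746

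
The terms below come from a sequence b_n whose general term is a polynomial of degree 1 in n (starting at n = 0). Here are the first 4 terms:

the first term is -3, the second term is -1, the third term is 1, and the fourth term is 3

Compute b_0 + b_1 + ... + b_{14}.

165

1st diffs: 2, 2, 2 (constant).
So b_n = 2n - 3.
Continuing: …, 5, 7, 9, 11, …, b_{14} = 25.
Summing n = 0..14 (15 terms) gives 165.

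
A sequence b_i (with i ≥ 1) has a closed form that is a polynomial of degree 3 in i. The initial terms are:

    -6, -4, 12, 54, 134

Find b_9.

1074

1st diffs: 2, 16, 42, 80.
2nd diffs: 14, 26, 38.
3rd diffs: 12, 12 (constant).
So b_i = 2i^3 - 5i^2 + 3i - 6.
Evaluating at i = 9 gives b_9 = 1074.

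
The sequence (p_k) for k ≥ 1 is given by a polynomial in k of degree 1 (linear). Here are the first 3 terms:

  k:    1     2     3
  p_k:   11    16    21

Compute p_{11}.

1st diffs: 5, 5 (constant).
So p_k = 5k + 6.
Evaluating at k = 11 gives p_{11} = 61.

61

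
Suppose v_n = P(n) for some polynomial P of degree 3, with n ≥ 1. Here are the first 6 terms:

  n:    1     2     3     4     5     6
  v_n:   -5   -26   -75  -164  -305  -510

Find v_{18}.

1st diffs: -21, -49, -89, -141, -205.
2nd diffs: -28, -40, -52, -64.
3rd diffs: -12, -12, -12 (constant).
Newton forward-difference form: v_n = -5 + (-21)·C(n-1,1) + (-28)·C(n-1,2) + (-12)·C(n-1,3).
At n = 18: n-1 = 17, so v_{18} = -5 - 357 - 3808 - 8160 = -12330.

-12330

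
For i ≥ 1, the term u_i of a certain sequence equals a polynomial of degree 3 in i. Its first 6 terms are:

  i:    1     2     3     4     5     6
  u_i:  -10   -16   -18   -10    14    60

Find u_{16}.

1st diffs: -6, -2, 8, 24, 46.
2nd diffs: 4, 10, 16, 22.
3rd diffs: 6, 6, 6 (constant).
So u_i = i^3 - 4i^2 - i - 6.
Evaluating at i = 16 gives u_{16} = 3050.

3050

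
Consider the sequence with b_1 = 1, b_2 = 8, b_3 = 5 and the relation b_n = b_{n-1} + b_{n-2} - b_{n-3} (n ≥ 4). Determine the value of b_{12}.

b_4 = 12;  b_5 = 9;  b_6 = 16;  b_7 = 13;  b_8 = 20;  b_9 = 17;  b_{10} = 24;  b_{11} = 21;  b_{12} = 28.

28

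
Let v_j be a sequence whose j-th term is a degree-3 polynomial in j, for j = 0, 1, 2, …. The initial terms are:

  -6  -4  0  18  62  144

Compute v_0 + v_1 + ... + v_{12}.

1st diffs: 2, 4, 18, 44, 82.
2nd diffs: 2, 14, 26, 38.
3rd diffs: 12, 12, 12 (constant).
Newton forward-difference form: v_j = -6 + 2·C(j,1) + 2·C(j,2) + 12·C(j,3).
Continuing: …, 276, 470, 738, 1092, …, v_{12} = 2790.
Summing j = 0..12 (13 terms) gives 9230.

9230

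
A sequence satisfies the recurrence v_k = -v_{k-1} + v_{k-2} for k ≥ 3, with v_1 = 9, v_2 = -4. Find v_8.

Compute successive terms:
v_3 = 13  v_4 = -17  v_5 = 30  v_6 = -47  v_7 = 77  v_8 = -124.

-124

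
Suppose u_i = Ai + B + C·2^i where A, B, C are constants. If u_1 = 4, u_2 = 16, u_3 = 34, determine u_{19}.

Plug in i = 1, 2, 3: A + B + 2C = 4; 2A + B + 4C = 16; 3A + B + 8C = 34.
Subtracting the first from the second: A + 2C = 12.
Subtracting the second from the third: A + 4C = 18.
Solving: C = 3, A = 6, then B = -8.
Therefore u_{19} = 114 + (-8) + 3·524288 = 1572970.

1572970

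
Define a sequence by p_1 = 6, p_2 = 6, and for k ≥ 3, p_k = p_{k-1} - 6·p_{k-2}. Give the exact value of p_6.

510

Compute successive terms:
p_3 = -30, p_4 = -66, p_5 = 114, p_6 = 510.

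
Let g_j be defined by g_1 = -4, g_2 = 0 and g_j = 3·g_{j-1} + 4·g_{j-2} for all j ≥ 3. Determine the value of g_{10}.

Compute successive terms:
g_3 = -16  g_4 = -48  g_5 = -208  g_6 = -816  g_7 = -3280  g_8 = -13104  g_9 = -52432  g_{10} = -209712.
(Characteristic roots are 4 and -1.)

-209712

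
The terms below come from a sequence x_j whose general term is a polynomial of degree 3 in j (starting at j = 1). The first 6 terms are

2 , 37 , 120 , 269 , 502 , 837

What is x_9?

1st diffs: 35, 83, 149, 233, 335.
2nd diffs: 48, 66, 84, 102.
3rd diffs: 18, 18, 18 (constant).
Newton forward-difference form: x_j = 2 + 35·C(j-1,1) + 48·C(j-1,2) + 18·C(j-1,3).
At j = 9: j-1 = 8, so x_9 = 2 + 280 + 1344 + 1008 = 2634.

2634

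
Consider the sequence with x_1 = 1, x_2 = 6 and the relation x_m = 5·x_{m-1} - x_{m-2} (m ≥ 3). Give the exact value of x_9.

Compute successive terms:
x_3 = 29, x_4 = 139, x_5 = 666, x_6 = 3191, x_7 = 15289, x_8 = 73254, x_9 = 350981.

350981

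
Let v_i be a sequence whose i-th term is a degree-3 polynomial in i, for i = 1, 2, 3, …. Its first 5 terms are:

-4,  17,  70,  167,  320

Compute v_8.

1st diffs: 21, 53, 97, 153.
2nd diffs: 32, 44, 56.
3rd diffs: 12, 12 (constant).
Newton forward-difference form: v_i = -4 + 21·C(i-1,1) + 32·C(i-1,2) + 12·C(i-1,3).
At i = 8: i-1 = 7, so v_8 = -4 + 147 + 672 + 420 = 1235.

1235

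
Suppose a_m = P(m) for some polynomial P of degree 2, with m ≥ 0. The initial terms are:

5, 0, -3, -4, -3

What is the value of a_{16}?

1st diffs: -5, -3, -1, 1.
2nd diffs: 2, 2, 2 (constant).
Newton forward-difference form: a_m = 5 + (-5)·C(m,1) + 2·C(m,2).
At m = 16: m = 16, so a_{16} = 5 - 80 + 240 = 165.

165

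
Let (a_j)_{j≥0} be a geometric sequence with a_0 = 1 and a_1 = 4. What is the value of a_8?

65536

Common ratio r = 4.
a_j = 1·4^(j-0).
a_8 = 1·4^8 = 65536.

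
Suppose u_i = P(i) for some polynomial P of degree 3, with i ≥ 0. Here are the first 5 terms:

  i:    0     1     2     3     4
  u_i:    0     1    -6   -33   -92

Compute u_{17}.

-9231

1st diffs: 1, -7, -27, -59.
2nd diffs: -8, -20, -32.
3rd diffs: -12, -12 (constant).
So u_i = -2i^3 + 2i^2 + i.
Evaluating at i = 17 gives u_{17} = -9231.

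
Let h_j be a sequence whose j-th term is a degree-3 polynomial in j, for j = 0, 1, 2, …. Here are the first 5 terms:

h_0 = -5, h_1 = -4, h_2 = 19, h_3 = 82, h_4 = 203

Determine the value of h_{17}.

15244

1st diffs: 1, 23, 63, 121.
2nd diffs: 22, 40, 58.
3rd diffs: 18, 18 (constant).
Newton forward-difference form: h_j = -5 + 1·C(j,1) + 22·C(j,2) + 18·C(j,3).
At j = 17: j = 17, so h_{17} = -5 + 17 + 2992 + 12240 = 15244.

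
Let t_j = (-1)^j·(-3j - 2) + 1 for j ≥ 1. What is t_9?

30

(-1)^9 = -1; -3j - 2 at j=9 is -29; so t_9 = 30.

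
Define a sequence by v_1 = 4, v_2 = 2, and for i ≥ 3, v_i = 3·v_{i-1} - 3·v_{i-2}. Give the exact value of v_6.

Compute successive terms:
v_3 = -6;  v_4 = -24;  v_5 = -54;  v_6 = -90.

-90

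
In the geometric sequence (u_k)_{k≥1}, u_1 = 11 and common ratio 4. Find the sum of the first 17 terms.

u_k = 11·4^(k-1).
S = 11·(4^17 - 1)/(4 - 1) = 11·(17179869184 - 1)/(3) = 62992853671.

62992853671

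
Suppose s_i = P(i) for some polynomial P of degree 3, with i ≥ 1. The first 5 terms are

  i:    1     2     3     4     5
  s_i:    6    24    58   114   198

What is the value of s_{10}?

1248

1st diffs: 18, 34, 56, 84.
2nd diffs: 16, 22, 28.
3rd diffs: 6, 6 (constant).
So s_i = i^3 + 2i^2 + 5i - 2.
Evaluating at i = 10 gives s_{10} = 1248.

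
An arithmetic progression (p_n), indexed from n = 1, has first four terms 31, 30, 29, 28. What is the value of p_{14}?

18

Common difference d = -1.
p_n = 31 + (n - 1)·(-1).
p_{14} = 31 + 13·(-1) = 18.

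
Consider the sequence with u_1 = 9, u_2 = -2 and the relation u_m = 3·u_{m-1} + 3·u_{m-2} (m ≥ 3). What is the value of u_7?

3321

Applying the relation repeatedly:
u_3 = 21, u_4 = 57, u_5 = 234, u_6 = 873, u_7 = 3321.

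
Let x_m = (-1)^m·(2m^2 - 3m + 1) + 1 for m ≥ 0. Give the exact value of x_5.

-35

(-1)^5 = -1; 2m^2 - 3m + 1 at m=5 is 36; so x_5 = -35.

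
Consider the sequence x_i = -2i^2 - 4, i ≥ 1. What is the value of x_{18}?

-652

x_{18} = -2·18^2 - 4 = -652.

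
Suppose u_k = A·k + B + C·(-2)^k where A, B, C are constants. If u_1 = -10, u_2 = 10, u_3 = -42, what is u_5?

-146

Write the equations: A + B - 2C = -10; 2A + B + 4C = 10; 3A + B - 8C = -42.
Subtracting the first from the second: A + 6C = 20.
Subtracting the second from the third: A - 12C = -52.
Solving: C = 4, A = -4, then B = 2.
So u_k = -4·k + 2 + 4·(-2)^k; at k=5 this is -146.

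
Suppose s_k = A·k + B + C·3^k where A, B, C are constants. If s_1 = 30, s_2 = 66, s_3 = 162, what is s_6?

3690

Plug in k = 1, 2, 3: A + B + 3C = 30; 2A + B + 9C = 66; 3A + B + 27C = 162.
Subtracting the first from the second: A + 6C = 36.
Subtracting the second from the third: A + 18C = 96.
Solving: C = 5, A = 6, then B = 9.
So s_k = 6·k + 9 + 5·3^k; at k=6 this is 3690.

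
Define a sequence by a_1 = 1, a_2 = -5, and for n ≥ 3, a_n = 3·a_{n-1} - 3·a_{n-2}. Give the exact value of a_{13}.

729

a_3 = -18  a_4 = -39  a_5 = -63  …  a_{10} = 1053  a_{11} = 1701  a_{12} = 1944  a_{13} = 729.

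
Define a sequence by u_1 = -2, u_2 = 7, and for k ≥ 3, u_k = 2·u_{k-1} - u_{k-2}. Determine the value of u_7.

52

Compute successive terms:
u_3 = 16  u_4 = 25  u_5 = 34  u_6 = 43  u_7 = 52.
(Characteristic roots are 1 and 1.)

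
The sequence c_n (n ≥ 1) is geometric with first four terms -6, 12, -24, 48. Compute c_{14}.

Common ratio r = -2.
c_n = (-6)·(-2)^(n-1).
c_{14} = (-6)·(-2)^13 = 49152.

49152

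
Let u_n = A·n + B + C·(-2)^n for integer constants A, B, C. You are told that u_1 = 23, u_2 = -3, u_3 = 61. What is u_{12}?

Write the equations: A + B - 2C = 23; 2A + B + 4C = -3; 3A + B - 8C = 61.
Subtracting the first from the second: A + 6C = -26.
Subtracting the second from the third: A - 12C = 64.
Solving: C = -5, A = 4, then B = 9.
So u_n = 4·n + 9 + (-5)·(-2)^n; at n=12 this is -20423.

-20423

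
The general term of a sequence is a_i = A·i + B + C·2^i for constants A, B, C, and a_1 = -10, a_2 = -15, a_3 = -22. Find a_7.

-154

Write the equations: A + B + 2C = -10; 2A + B + 4C = -15; 3A + B + 8C = -22.
Subtracting the first from the second: A + 2C = -5.
Subtracting the second from the third: A + 4C = -7.
Solving: C = -1, A = -3, then B = -5.
Therefore a_7 = -21 + (-5) + (-1)·128 = -154.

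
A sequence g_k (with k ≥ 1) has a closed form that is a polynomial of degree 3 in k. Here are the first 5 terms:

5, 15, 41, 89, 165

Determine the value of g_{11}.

1545

1st diffs: 10, 26, 48, 76.
2nd diffs: 16, 22, 28.
3rd diffs: 6, 6 (constant).
So g_k = k^3 + 2k^2 - 3k + 5.
Evaluating at k = 11 gives g_{11} = 1545.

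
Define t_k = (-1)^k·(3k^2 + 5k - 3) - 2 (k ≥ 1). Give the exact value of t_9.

(-1)^9 = -1; 3k^2 + 5k - 3 at k=9 is 285; so t_9 = -287.

-287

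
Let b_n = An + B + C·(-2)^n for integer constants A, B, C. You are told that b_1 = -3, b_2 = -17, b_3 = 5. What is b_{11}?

4069

Write the equations: A + B - 2C = -3; 2A + B + 4C = -17; 3A + B - 8C = 5.
Subtracting the first from the second: A + 6C = -14.
Subtracting the second from the third: A - 12C = 22.
Solving: C = -2, A = -2, then B = -5.
So b_n = -2·n + (-5) + (-2)·(-2)^n; at n=11 this is 4069.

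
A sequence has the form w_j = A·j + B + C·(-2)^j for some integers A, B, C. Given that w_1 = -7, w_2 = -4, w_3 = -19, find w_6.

44

Write the equations: A + B - 2C = -7; 2A + B + 4C = -4; 3A + B - 8C = -19.
Subtracting the first from the second: A + 6C = 3.
Subtracting the second from the third: A - 12C = -15.
Solving: C = 1, A = -3, then B = -2.
Therefore w_6 = -18 + (-2) + 1·64 = 44.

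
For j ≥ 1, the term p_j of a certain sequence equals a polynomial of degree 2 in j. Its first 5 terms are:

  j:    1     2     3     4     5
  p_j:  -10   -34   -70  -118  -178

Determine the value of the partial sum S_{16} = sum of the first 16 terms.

-9760

1st diffs: -24, -36, -48, -60.
2nd diffs: -12, -12, -12 (constant).
Newton forward-difference form: p_j = -10 + (-24)·C(j-1,1) + (-12)·C(j-1,2).
Continuing: …, -250, -334, -430, -538, …, p_{16} = -1630.
Summing j = 1..16 (16 terms) gives -9760.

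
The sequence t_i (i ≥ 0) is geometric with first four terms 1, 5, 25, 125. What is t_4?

625

Common ratio r = 5.
t_i = 1·5^(i-0).
t_4 = 1·5^4 = 625.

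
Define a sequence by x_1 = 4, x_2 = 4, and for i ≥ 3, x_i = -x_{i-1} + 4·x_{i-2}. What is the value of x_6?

Iterate the recurrence:
x_3 = 12; x_4 = 4; x_5 = 44; x_6 = -28.

-28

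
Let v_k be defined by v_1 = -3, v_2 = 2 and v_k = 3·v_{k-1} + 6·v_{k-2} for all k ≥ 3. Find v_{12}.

-4113504

Step forward from the initial values:
v_3 = -12;  v_4 = -24;  v_5 = -144;  v_6 = -576;  v_7 = -2592;  v_8 = -11232;  v_9 = -49248;  v_{10} = -215136;  v_{11} = -940896;  v_{12} = -4113504.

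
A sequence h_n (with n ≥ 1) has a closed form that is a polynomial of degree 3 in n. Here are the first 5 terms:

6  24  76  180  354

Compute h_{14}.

8040

1st diffs: 18, 52, 104, 174.
2nd diffs: 34, 52, 70.
3rd diffs: 18, 18 (constant).
So h_n = 3n^3 - n^2 + 4.
Evaluating at n = 14 gives h_{14} = 8040.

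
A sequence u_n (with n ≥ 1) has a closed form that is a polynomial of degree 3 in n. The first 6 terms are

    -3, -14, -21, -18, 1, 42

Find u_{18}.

1st diffs: -11, -7, 3, 19, 41.
2nd diffs: 4, 10, 16, 22.
3rd diffs: 6, 6, 6 (constant).
Newton forward-difference form: u_n = -3 + (-11)·C(n-1,1) + 4·C(n-1,2) + 6·C(n-1,3).
At n = 18: n-1 = 17, so u_{18} = -3 - 187 + 544 + 4080 = 4434.

4434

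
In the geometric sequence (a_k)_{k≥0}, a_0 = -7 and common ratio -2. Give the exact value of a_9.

a_k = (-7)·(-2)^(k-0).
a_9 = (-7)·(-2)^9 = 3584.

3584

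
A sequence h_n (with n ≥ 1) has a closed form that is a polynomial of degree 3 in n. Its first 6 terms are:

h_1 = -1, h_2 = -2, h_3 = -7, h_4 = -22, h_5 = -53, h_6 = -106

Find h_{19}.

1st diffs: -1, -5, -15, -31, -53.
2nd diffs: -4, -10, -16, -22.
3rd diffs: -6, -6, -6 (constant).
Newton forward-difference form: h_n = -1 + (-1)·C(n-1,1) + (-4)·C(n-1,2) + (-6)·C(n-1,3).
At n = 19: n-1 = 18, so h_{19} = -1 - 18 - 612 - 4896 = -5527.

-5527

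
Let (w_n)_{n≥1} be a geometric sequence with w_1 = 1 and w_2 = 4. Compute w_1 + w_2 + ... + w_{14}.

89478485

Common ratio r = 4.
w_n = 1·4^(n-1).
S = 1·(4^14 - 1)/(4 - 1) = 1·(268435456 - 1)/(3) = 89478485.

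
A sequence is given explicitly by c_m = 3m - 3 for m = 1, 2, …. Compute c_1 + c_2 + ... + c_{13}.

Over m = 1..13: Σm = 91.
Total = (3)·91 + (-3)·13 = 234.

234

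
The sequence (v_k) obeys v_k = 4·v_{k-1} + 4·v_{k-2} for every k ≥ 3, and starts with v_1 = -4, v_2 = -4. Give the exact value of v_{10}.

-1844224

v_3 = -32, v_4 = -144, v_5 = -704, v_6 = -3392, v_7 = -16384, v_8 = -79104, v_9 = -381952, v_{10} = -1844224.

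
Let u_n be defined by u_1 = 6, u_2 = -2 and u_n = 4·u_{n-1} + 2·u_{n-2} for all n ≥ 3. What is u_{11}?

432704

Compute successive terms:
u_3 = 4;  u_4 = 12;  u_5 = 56;  u_6 = 248;  u_7 = 1104;  u_8 = 4912;  u_9 = 21856;  u_{10} = 97248;  u_{11} = 432704.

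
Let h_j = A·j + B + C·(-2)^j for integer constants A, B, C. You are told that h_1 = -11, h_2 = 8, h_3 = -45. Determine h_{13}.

Plug in j = 1, 2, 3: A + B - 2C = -11; 2A + B + 4C = 8; 3A + B - 8C = -45.
Subtracting the first from the second: A + 6C = 19.
Subtracting the second from the third: A - 12C = -53.
Solving: C = 4, A = -5, then B = 2.
Hence h_{13} = -5·13 + 2 + 4·(-8192) = -32831.

-32831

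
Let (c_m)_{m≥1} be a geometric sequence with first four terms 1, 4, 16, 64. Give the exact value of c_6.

1024

Common ratio r = 4.
c_m = 1·4^(m-1).
c_6 = 1·4^5 = 1024.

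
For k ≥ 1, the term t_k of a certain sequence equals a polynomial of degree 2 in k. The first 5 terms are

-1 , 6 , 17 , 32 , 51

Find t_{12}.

296

1st diffs: 7, 11, 15, 19.
2nd diffs: 4, 4, 4 (constant).
So t_k = 2k^2 + k - 4.
Evaluating at k = 12 gives t_{12} = 296.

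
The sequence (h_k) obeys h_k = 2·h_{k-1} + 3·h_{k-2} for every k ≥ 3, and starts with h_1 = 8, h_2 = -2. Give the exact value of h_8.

3274

Step forward from the initial values:
h_3 = 20;  h_4 = 34;  h_5 = 128;  h_6 = 358;  h_7 = 1100;  h_8 = 3274.
(Characteristic roots are 3 and -1.)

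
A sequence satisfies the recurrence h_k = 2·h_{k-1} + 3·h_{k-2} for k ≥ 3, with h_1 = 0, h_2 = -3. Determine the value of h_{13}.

-398580

Applying the relation repeatedly:
h_3 = -6, h_4 = -21, h_5 = -60, …, h_{10} = -14763, h_{11} = -44286, h_{12} = -132861, h_{13} = -398580.
(Characteristic roots are 3 and -1.)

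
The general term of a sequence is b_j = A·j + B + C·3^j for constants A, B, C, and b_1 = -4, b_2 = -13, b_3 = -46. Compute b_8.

Write the equations: A + B + 3C = -4; 2A + B + 9C = -13; 3A + B + 27C = -46.
Subtracting the first from the second: A + 6C = -9.
Subtracting the second from the third: A + 18C = -33.
Solving: C = -2, A = 3, then B = -1.
Hence b_8 = 3·8 + (-1) + (-2)·6561 = -13099.

-13099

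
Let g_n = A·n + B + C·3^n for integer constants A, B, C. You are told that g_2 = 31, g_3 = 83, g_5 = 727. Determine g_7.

6555

At n = 2, 3, 5: 2A + B + 9C = 31; 3A + B + 27C = 83; 5A + B + 243C = 727.
Subtracting the first from the second: A + 18C = 52.
Subtracting the second from the third: 2A + 216C = 644.
Solving: C = 3, A = -2, then B = 8.
Hence g_7 = -2·7 + 8 + 3·2187 = 6555.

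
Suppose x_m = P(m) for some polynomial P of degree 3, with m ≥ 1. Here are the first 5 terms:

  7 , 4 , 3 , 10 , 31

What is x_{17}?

3559

1st diffs: -3, -1, 7, 21.
2nd diffs: 2, 8, 14.
3rd diffs: 6, 6 (constant).
Newton forward-difference form: x_m = 7 + (-3)·C(m-1,1) + 2·C(m-1,2) + 6·C(m-1,3).
At m = 17: m-1 = 16, so x_{17} = 7 - 48 + 240 + 3360 = 3559.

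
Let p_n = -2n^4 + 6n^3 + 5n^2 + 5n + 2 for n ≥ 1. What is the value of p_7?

p_7 = -2·7^4 + 6·7^3 + 5·7^2 + 5·7 + 2 = -2462.

-2462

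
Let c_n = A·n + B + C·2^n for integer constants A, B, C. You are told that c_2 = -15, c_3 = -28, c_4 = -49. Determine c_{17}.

-262226

Plug in n = 2, 3, 4: 2A + B + 4C = -15; 3A + B + 8C = -28; 4A + B + 16C = -49.
Subtracting the first from the second: A + 4C = -13.
Subtracting the second from the third: A + 8C = -21.
Solving: C = -2, A = -5, then B = 3.
Hence c_{17} = -5·17 + 3 + (-2)·131072 = -262226.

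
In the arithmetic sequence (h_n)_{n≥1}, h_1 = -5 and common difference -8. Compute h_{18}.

-141

h_n = -5 + (n - 1)·(-8).
h_{18} = -5 + 17·(-8) = -141.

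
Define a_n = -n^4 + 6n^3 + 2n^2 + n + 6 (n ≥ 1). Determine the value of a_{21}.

a_{21} = -1·21^4 + 6·21^3 + 2·21^2 + 1·21 + 6 = -138006.

-138006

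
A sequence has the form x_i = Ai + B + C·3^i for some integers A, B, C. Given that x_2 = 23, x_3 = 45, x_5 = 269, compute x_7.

Write the equations: 2A + B + 9C = 23; 3A + B + 27C = 45; 5A + B + 243C = 269.
Subtracting the first from the second: A + 18C = 22.
Subtracting the second from the third: 2A + 216C = 224.
Solving: C = 1, A = 4, then B = 6.
So x_i = 4·i + 6 + 1·3^i; at i=7 this is 2221.

2221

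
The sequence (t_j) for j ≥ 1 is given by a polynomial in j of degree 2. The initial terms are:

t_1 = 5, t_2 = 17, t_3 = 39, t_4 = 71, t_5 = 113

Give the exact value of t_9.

1st diffs: 12, 22, 32, 42.
2nd diffs: 10, 10, 10 (constant).
Newton forward-difference form: t_j = 5 + 12·C(j-1,1) + 10·C(j-1,2).
At j = 9: j-1 = 8, so t_9 = 5 + 96 + 280 = 381.

381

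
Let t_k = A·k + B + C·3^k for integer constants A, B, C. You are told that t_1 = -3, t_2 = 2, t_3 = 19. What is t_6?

718

Write the equations: A + B + 3C = -3; 2A + B + 9C = 2; 3A + B + 27C = 19.
Subtracting the first from the second: A + 6C = 5.
Subtracting the second from the third: A + 18C = 17.
Solving: C = 1, A = -1, then B = -5.
Therefore t_6 = -6 + (-5) + 1·729 = 718.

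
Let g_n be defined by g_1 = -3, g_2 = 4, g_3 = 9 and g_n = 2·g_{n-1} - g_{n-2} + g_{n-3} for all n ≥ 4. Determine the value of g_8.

101

Iterate the recurrence:
g_4 = 11  g_5 = 17  g_6 = 32  g_7 = 58  g_8 = 101.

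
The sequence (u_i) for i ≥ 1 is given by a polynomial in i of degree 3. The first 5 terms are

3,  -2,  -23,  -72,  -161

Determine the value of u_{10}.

1st diffs: -5, -21, -49, -89.
2nd diffs: -16, -28, -40.
3rd diffs: -12, -12 (constant).
So u_i = -2i^3 + 4i^2 - 3i + 4.
Evaluating at i = 10 gives u_{10} = -1626.

-1626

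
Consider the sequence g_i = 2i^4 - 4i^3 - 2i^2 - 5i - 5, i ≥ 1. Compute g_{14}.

g_{14} = 2·14^4 - 4·14^3 - 2·14^2 - 5·14 - 5 = 65389.

65389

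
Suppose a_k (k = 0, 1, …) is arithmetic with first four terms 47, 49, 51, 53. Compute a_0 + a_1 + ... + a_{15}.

992

Common difference d = 2.
a_k = 47 + (k - 0)·2.
a_{15} = 77; S = 16·(47 + 77)/2 = 992.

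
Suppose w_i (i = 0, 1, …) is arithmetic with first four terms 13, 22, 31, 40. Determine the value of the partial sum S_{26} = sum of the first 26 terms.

3263

Common difference d = 9.
w_i = 13 + (i - 0)·9.
w_{25} = 238; S = 26·(13 + 238)/2 = 3263.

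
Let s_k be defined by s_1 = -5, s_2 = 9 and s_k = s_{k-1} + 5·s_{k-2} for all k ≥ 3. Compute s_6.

Step forward from the initial values:
s_3 = -16;  s_4 = 29;  s_5 = -51;  s_6 = 94.

94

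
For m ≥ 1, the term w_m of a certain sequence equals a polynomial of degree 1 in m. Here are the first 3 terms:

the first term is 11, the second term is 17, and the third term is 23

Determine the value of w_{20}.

125

1st diffs: 6, 6 (constant).
So w_m = 6m + 5.
Evaluating at m = 20 gives w_{20} = 125.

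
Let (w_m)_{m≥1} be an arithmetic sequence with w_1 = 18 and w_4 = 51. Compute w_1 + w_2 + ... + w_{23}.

3197

Common difference d = (51 - 18) / (4 - 1) = 11.
w_m = 18 + (m - 1)·11.
w_{23} = 260; S = 23·(18 + 260)/2 = 3197.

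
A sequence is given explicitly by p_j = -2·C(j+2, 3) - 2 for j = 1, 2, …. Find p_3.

-22

C(5, 3) = 10, so p_3 = -22.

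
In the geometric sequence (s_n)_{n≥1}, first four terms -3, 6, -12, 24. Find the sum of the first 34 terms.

17179869183

Common ratio r = -2.
s_n = (-3)·(-2)^(n-1).
S = (-3)·((-2)^34 - 1)/(-2 - 1) = (-3)·(17179869184 - 1)/(-3) = 17179869183.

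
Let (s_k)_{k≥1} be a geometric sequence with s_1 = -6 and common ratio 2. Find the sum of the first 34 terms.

s_k = (-6)·2^(k-1).
S = (-6)·(2^34 - 1)/(2 - 1) = (-6)·(17179869184 - 1)/(1) = -103079215098.

-103079215098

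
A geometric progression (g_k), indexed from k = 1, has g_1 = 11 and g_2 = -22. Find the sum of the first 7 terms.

Common ratio r = -2.
g_k = 11·(-2)^(k-1).
S = 11·((-2)^7 - 1)/(-2 - 1) = 11·(-128 - 1)/(-3) = 473.

473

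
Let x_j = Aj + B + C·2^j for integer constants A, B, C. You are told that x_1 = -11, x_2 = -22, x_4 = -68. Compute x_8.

-808

Plug in j = 1, 2, 4: A + B + 2C = -11; 2A + B + 4C = -22; 4A + B + 16C = -68.
Subtracting the first from the second: A + 2C = -11.
Subtracting the second from the third: 2A + 12C = -46.
Solving: C = -3, A = -5, then B = 0.
So x_j = -5·j + 0 + (-3)·2^j; at j=8 this is -808.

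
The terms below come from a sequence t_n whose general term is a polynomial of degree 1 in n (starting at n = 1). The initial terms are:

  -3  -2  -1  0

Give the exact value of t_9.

5

1st diffs: 1, 1, 1 (constant).
So t_n = n - 4.
Evaluating at n = 9 gives t_9 = 5.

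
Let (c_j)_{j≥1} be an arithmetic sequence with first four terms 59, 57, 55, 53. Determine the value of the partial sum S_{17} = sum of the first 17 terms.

Common difference d = -2.
c_j = 59 + (j - 1)·(-2).
c_{17} = 27; S = 17·(59 + 27)/2 = 731.

731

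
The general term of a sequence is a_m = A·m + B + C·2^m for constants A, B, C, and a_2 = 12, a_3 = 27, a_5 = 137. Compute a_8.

1242

Write the equations: 2A + B + 4C = 12; 3A + B + 8C = 27; 5A + B + 32C = 137.
Subtracting the first from the second: A + 4C = 15.
Subtracting the second from the third: 2A + 24C = 110.
Solving: C = 5, A = -5, then B = 2.
Therefore a_8 = -40 + 2 + 5·256 = 1242.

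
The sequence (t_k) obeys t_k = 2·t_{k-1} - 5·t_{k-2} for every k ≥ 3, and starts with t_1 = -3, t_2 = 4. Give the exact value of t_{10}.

Step forward from the initial values:
t_3 = 23  t_4 = 26  t_5 = -63  t_6 = -256  t_7 = -197  t_8 = 886  t_9 = 2757  t_{10} = 1084.

1084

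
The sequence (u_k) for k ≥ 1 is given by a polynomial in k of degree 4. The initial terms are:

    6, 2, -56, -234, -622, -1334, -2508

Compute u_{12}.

1st diffs: -4, -58, -178, -388, -712, -1174.
2nd diffs: -54, -120, -210, -324, -462.
3rd diffs: -66, -90, -114, -138.
4th diffs: -24, -24, -24 (constant).
So u_k = -k^4 - k^3 + 4k^2 + 6k - 2.
Evaluating at k = 12 gives u_{12} = -21818.

-21818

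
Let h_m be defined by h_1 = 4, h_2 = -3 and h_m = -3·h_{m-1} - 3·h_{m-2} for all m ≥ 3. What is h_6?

81

Iterate the recurrence:
h_3 = -3  h_4 = 18  h_5 = -45  h_6 = 81.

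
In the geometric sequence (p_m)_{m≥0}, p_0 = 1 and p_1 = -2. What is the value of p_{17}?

-131072

Common ratio r = -2.
p_m = 1·(-2)^(m-0).
p_{17} = 1·(-2)^17 = -131072.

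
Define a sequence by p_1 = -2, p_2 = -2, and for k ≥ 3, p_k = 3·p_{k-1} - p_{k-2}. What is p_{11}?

-8362

Applying the relation repeatedly:
p_3 = -4; p_4 = -10; p_5 = -26; p_6 = -68; p_7 = -178; p_8 = -466; p_9 = -1220; p_{10} = -3194; p_{11} = -8362.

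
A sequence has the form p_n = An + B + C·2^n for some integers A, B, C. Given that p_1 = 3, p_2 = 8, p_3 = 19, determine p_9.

Plug in n = 1, 2, 3: A + B + 2C = 3; 2A + B + 4C = 8; 3A + B + 8C = 19.
Subtracting the first from the second: A + 2C = 5.
Subtracting the second from the third: A + 4C = 11.
Solving: C = 3, A = -1, then B = -2.
Therefore p_9 = -9 + (-2) + 3·512 = 1525.

1525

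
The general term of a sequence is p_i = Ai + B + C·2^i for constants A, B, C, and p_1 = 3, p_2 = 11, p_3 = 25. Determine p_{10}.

At i = 1, 2, 3: A + B + 2C = 3; 2A + B + 4C = 11; 3A + B + 8C = 25.
Subtracting the first from the second: A + 2C = 8.
Subtracting the second from the third: A + 4C = 14.
Solving: C = 3, A = 2, then B = -5.
Hence p_{10} = 2·10 + (-5) + 3·1024 = 3087.

3087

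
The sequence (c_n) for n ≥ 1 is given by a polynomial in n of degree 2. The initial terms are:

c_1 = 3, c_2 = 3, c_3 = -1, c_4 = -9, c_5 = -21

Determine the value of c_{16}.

1st diffs: 0, -4, -8, -12.
2nd diffs: -4, -4, -4 (constant).
Newton forward-difference form: c_n = 3 + (-4)·C(n-1,2).
At n = 16: n-1 = 15, so c_{16} = 3 - 420 = -417.

-417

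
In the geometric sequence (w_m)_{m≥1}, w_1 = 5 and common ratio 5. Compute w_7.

78125

w_m = 5·5^(m-1).
w_7 = 5·5^6 = 78125.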